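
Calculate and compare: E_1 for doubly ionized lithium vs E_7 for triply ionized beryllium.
Li²⁺ at n = 1 (E = -122.45 eV)

Using E_n = -13.6057 Z² / n² eV:

Li²⁺ (Z = 3) at n = 1:
E = -13.6057 × 3² / 1² = -13.6057 × 9 / 1 = -122.45130 eV

Be³⁺ (Z = 4) at n = 7:
E = -13.6057 × 4² / 7² = -13.6057 × 16 / 49 = -4.44268 eV

Since -122.45130 eV < -4.44268 eV,
Li²⁺ at n = 1 is more tightly bound (requires more energy to ionize).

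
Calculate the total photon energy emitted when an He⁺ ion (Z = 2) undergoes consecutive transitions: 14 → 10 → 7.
0.83 eV

The energy levels of He⁺ are E_n = -13.6057 × 2² / n² eV.

First transition (14 → 10):
ΔE₁ = |E_10 - E_14|
ΔE₁ = |-0.54422800 - (-0.27766735)| = 0.26656 eV

Second transition (10 → 7):
ΔE₂ = |E_7 - E_10|
ΔE₂ = |-1.11066939 - (-0.54422800)| = 0.56644 eV

Total energy released:
E_total = ΔE₁ + ΔE₂ = 0.26656 + 0.56644 = 0.83 eV

Note: This equals the direct transition 14 → 7: 0.83 eV ✓
Energy is conserved regardless of the path taken.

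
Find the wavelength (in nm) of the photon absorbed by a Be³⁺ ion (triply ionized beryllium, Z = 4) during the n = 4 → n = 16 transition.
97.20161 nm

First, find the transition energy using E_n = -13.6057 Z² / n² eV:
E_4 = -13.6057 × 4² / 4² = -13.6057000 eV
E_16 = -13.6057 × 4² / 16² = -0.8503563 eV

Photon energy: |ΔE| = |E_16 - E_4| = 12.7553437 eV

Convert to wavelength using E = hc/λ with hc = 1239.84 eV·nm:
λ = hc/E = 1239.84 eV·nm / 12.7553437 eV
λ = 97.20161 nm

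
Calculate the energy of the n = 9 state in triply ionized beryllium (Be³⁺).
-2.69 eV

For hydrogen-like ions, the energy levels scale with Z²:
E_n = -13.6057 Z² / n² eV

For Be³⁺ (Z = 4) at n = 9:
E_9 = -13.6057 × 4² / 9²
E_9 = -13.6057 × 16 / 81
E_9 = -217.6912 / 81
E_9 = -2.69 eV

The energy is 16 times more negative than hydrogen at the same n due to the stronger nuclear charge.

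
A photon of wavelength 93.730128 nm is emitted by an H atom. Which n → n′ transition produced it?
n = 6 → n = 1

First, find the photon energy from the wavelength (hc = 1239.84 eV·nm):
E = hc/λ = 1239.84 eV·nm / 93.730128 nm = 13.227764 eV

The energy levels of hydrogen satisfy E_n = -13.6057 / n² eV, so an emission n_i → n_f releases
ΔE = 13.6057 × (1/n_f² − 1/n_i²) eV.

Setting ΔE equal to the photon energy:
1/n_f² − 1/n_i² = 13.227764 / 13.6057 = 0.97222223

Since 1/n_i² must be positive, we need 1/n_f² > 0.97222223, i.e. n_f ≤ 1. For each allowed n_f, solve n_i = (1/n_f² − 0.97222223)^(−1/2) and check whether it is a whole number:
  n_f = 1: 1/n_i² = 1.00000000 − 0.97222223 = 0.02777777 → n_i = 6.000  → integer, n_i = 6 ✓

Only n_f = 1 gives an integer upper level, n_i = 6.

The transition is from n = 6 to n = 1 (emission).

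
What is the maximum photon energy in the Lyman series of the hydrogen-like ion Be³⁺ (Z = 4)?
217.6912 eV

The series limit corresponds to the transition from n = ∞ to n = 1.
This is the highest energy (shortest wavelength) transition in the Lyman series.

E_∞ = 0 eV
E_1 = -13.6057 × 4² / 1² = -217.6912 eV

Energy at series limit:
ΔE = E_∞ - E_1 = 0 - (-217.6912) = 217.6912 eV

This energy equals the ionization energy from the n = 1 state of Be³⁺.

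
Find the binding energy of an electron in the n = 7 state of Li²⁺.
2.4990 eV

The ionization energy is the energy needed to remove the electron completely (n → ∞).

For a hydrogen-like ion with Z = 3, E_n = -13.6057 Z² / n² eV.

At n = 7: E_7 = -13.6057 × 3² / 7² = -2.4990061 eV
At n = ∞: E_∞ = 0 eV

Ionization energy = E_∞ - E_7 = 0 - (-2.4990061) = 2.4990061 eV
Ionization energy ≈ 2.4990 eV

This is also called the binding energy of the electron in state n = 7.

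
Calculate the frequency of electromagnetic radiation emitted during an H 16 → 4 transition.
1.93e+14 Hz

First, find the transition energy:
E_16 = -13.6057 / 16² = -0.053147 eV
E_4 = -13.6057 / 4² = -0.850356 eV
|ΔE| = |E_4 - E_16| = 0.797209 eV

Convert to Joules: E = 0.797209 eV × (1.602177 × 10⁻¹⁹ J/eV) = 1.2773e-19 J

Using E = hf:
f = E/h = 1.2773e-19 J / (6.62607 × 10⁻³⁴ J·s)
f = 1.93e+14 Hz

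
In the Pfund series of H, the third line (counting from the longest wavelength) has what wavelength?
3738.52362 nm

The lines of a series are numbered from the longest wavelength (smallest ΔE) outward; the third line is the transition from n = n_f + 3 to n_f.
The Pfund series has all transitions ending at n_f = 5.

For H, the third line (γ-line) is the jump from n = 8 to n = 5:
E_8 = -13.6057 / 8² = -0.21258906250 eV
E_5 = -13.6057 / 5² = -0.54422800000 eV
ΔE = E_8 - E_5 = 0.33163893750 eV

λ = hc/E = 1239.84 eV·nm / 0.33163893750 eV
λ = 3738.52362 nm

This is the γ-line of the Pfund series in H.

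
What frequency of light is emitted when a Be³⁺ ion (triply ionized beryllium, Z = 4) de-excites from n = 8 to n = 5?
1.28e+15 Hz

First, find the transition energy:
E_8 = -13.6057 × 4² / 8² = -3.40143 eV
E_5 = -13.6057 × 4² / 5² = -8.70765 eV
|ΔE| = |E_5 - E_8| = 5.30622 eV

Convert to Joules: E = 5.30622 eV × (1.602177 × 10⁻¹⁹ J/eV) = 8.5015e-19 J

Using E = hf:
f = E/h = 8.5015e-19 J / (6.62607 × 10⁻³⁴ J·s)
f = 1.28e+15 Hz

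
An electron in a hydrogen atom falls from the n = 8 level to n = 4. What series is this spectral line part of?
Brackett series

The spectral series in hydrogen are named based on the final (lower) energy level:
- Lyman series: n_final = 1 (ultraviolet)
- Balmer series: n_final = 2 (visible/near-UV)
- Paschen series: n_final = 3 (infrared)
- Brackett series: n_final = 4 (infrared)
- Pfund series: n_final = 5 (far infrared)

Since this transition ends at n = 4, it belongs to the Brackett series.

For reference, this 8 → 4 line has photon energy
ΔE = 13.6057 eV × (1/4² - 1/8²) = 0.63776719 eV,
corresponding to wavelength λ = hc/ΔE = 1239.84 eV·nm / 0.63776719 eV = 1944.03 nm in the infrared region.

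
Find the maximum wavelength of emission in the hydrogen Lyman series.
121.502 nm

The longest wavelength corresponds to the smallest energy transition in the series.
The Lyman series has all transitions ending at n_f = 1.

For H, the first line (α-line) is the jump from n = 2 to n = 1:
E_2 = -13.6057 / 2² = -3.401425 eV
E_1 = -13.6057 / 1² = -13.605700 eV
ΔE = E_2 - E_1 = 10.204275 eV

λ = hc/E = 1239.84 eV·nm / 10.204275 eV
λ = 121.502 nm

This is the α-line of the Lyman series in H.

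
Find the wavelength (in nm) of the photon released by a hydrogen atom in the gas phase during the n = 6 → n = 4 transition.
2624.44358 nm

First, find the transition energy using E_n = -13.6057 / n² eV:
E_6 = -13.6057 / 6² = -0.37793611111 eV
E_4 = -13.6057 / 4² = -0.85035625000 eV

Photon energy: |ΔE| = |E_4 - E_6| = 0.47242013889 eV

Convert to wavelength using E = hc/λ with hc = 1239.84 eV·nm:
λ = hc/E = 1239.84 eV·nm / 0.47242013889 eV
λ = 2624.44358 nm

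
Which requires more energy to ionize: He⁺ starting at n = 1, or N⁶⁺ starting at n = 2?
N⁶⁺ at n = 2 (E = -166.669825 eV)

Using E_n = -13.6057 Z² / n² eV:

He⁺ (Z = 2) at n = 1:
E = -13.6057 × 2² / 1² = -13.6057 × 4 / 1 = -54.422800000 eV

N⁶⁺ (Z = 7) at n = 2:
E = -13.6057 × 7² / 2² = -13.6057 × 49 / 4 = -166.669825000 eV

Since -166.669825000 eV < -54.422800000 eV,
N⁶⁺ at n = 2 is more tightly bound (requires more energy to ionize).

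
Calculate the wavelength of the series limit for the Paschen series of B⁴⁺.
32.81 nm

The series limit corresponds to the transition from n = ∞ to n = 3.
This is the highest energy (shortest wavelength) transition in the Paschen series.

E_∞ = 0 eV
E_3 = -13.6057 × 5² / 3² = -37.7936 eV

Energy at series limit:
ΔE = E_∞ - E_3 = 0 - (-37.7936) = 37.7936 eV
λ = hc/E = 1239.84 eV·nm / 37.7936 eV = 32.81 nm

This energy equals the ionization energy from the n = 3 state of B⁴⁺.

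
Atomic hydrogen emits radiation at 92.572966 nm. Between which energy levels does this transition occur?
n = 8 → n = 1

First, find the photon energy from the wavelength (hc = 1239.84 eV·nm):
E = hc/λ = 1239.84 eV·nm / 92.572966 nm = 13.393111 eV

The energy levels of hydrogen satisfy E_n = -13.6057 / n² eV, so an emission n_i → n_f releases
ΔE = 13.6057 × (1/n_f² − 1/n_i²) eV.

Setting ΔE equal to the photon energy:
1/n_f² − 1/n_i² = 13.393111 / 13.6057 = 0.98437500

Since 1/n_i² must be positive, we need 1/n_f² > 0.98437500, i.e. n_f ≤ 1. For each allowed n_f, solve n_i = (1/n_f² − 0.98437500)^(−1/2) and check whether it is a whole number:
  n_f = 1: 1/n_i² = 1.00000000 − 0.98437500 = 0.01562500 → n_i = 8.000  → integer, n_i = 8 ✓

Only n_f = 1 gives an integer upper level, n_i = 8.

The transition is from n = 8 to n = 1 (emission).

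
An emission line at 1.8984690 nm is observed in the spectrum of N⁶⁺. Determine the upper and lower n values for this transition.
n = 7 → n = 1

First, find the photon energy from the wavelength (hc = 1239.84 eV·nm):
E = hc/λ = 1239.84 eV·nm / 1.8984690 nm = 653.07361 eV

The energy levels of N⁶⁺ satisfy E_n = -13.6057 × 7² / n² eV, so an emission n_i → n_f releases
ΔE = 13.6057 × 7² × (1/n_f² − 1/n_i²) eV.

Setting ΔE equal to the photon energy:
1/n_f² − 1/n_i² = 653.07361 / (13.6057 × 7²) = 0.97959185

Since 1/n_i² must be positive, we need 1/n_f² > 0.97959185, i.e. n_f ≤ 1. For each allowed n_f, solve n_i = (1/n_f² − 0.97959185)^(−1/2) and check whether it is a whole number:
  n_f = 1: 1/n_i² = 1.00000000 − 0.97959185 = 0.02040815 → n_i = 7.000  → integer, n_i = 7 ✓

Only n_f = 1 gives an integer upper level, n_i = 7.

The transition is from n = 7 to n = 1 (emission).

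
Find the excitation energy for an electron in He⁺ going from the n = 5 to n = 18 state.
2.01 eV

The energy levels of a hydrogen-like atom are E_n = -13.6057 Z² eV / n².

Energy at n = 5: E_5 = -13.6057 × 2² / 5² = -2.17691 eV
Energy at n = 18: E_18 = -13.6057 × 2² / 18² = -0.16797 eV

The excitation energy is the difference:
ΔE = E_18 - E_5
ΔE = -0.16797 - (-2.17691)
ΔE = 2.01 eV

Since this is positive, energy must be absorbed (photon absorption).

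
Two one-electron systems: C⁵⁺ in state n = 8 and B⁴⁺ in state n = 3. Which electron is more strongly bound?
B⁴⁺ at n = 3 (E = -37.794 eV)

Using E_n = -13.6057 Z² / n² eV:

C⁵⁺ (Z = 6) at n = 8:
E = -13.6057 × 6² / 8² = -13.6057 × 36 / 64 = -7.653206 eV

B⁴⁺ (Z = 5) at n = 3:
E = -13.6057 × 5² / 3² = -13.6057 × 25 / 9 = -37.793611 eV

Since -37.793611 eV < -7.653206 eV,
B⁴⁺ at n = 3 is more tightly bound (requires more energy to ionize).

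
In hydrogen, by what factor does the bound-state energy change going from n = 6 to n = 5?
1.440000

Using E_n = -13.6057 Z² / n² eV with Z = 1:

E_5 = -13.6057 / 5² = -13.6057 / 25 = -0.544228000000 eV
E_6 = -13.6057 / 6² = -13.6057 / 36 = -0.377936111111 eV

The ratio is:
E_5/E_6 = (-0.544228000000) / (-0.377936111111)
E_5/E_6 = (-13.6057/25) / (-13.6057/36)
E_5/E_6 = 36/25
E_5/E_6 = 1.440000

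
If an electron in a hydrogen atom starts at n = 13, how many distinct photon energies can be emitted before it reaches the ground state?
78

The electron can occupy levels n = 1, 2, ..., 13 during de-excitation — that is m = 13 - 1 + 1 = 13 distinct levels.

The number of distinct spectral lines equals the number of ways to choose 2 of these m levels (each pair gives one possible emission transition):

Number of lines = m(m-1)/2 = 13×12/2 = 78

These correspond to all possible transitions between the 13 levels:
13 → 12, 13 → 11, 13 → 10, 13 → 9, 13 → 8, 13 → 7, 13 → 6, 13 → 5...

Each transition produces a photon with a unique energy (and thus wavelength). This count does not depend on Z.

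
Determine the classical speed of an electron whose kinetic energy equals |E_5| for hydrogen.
4.38e+05 m/s (or 0.1459% of c)

The binding energy at n = 5 for hydrogen is:
E_5 = -13.6057/5² = -0.544228 eV
|E_5| = 0.544228 eV

Convert to Joules:
KE = 0.544228 eV × (1.602177 × 10⁻¹⁹ J/eV) = 8.7195e-20 J

Using KE = ½mv²:
v = √(2·KE/m_e)
v = √(2 × 8.7195e-20 J / 9.10938 × 10⁻³¹ kg)
v = 4.38e+05 m/s

This is approximately 0.1459% the speed of light.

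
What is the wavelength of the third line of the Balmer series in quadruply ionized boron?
17.36 nm

The lines of a series are numbered from the longest wavelength (smallest ΔE) outward; the third line is the transition from n = n_f + 3 to n_f.
The Balmer series has all transitions ending at n_f = 2.

For B⁴⁺ (Z = 5), the third line (γ-line) is the jump from n = 5 to n = 2:
E_5 = -13.6057 × 5² / 5² = -13.6057 eV
E_2 = -13.6057 × 5² / 2² = -85.0356 eV
ΔE = E_5 - E_2 = 71.4299 eV

λ = hc/E = 1239.84 eV·nm / 71.4299 eV
λ = 17.36 nm

This is the γ-line of the Balmer series in B⁴⁺.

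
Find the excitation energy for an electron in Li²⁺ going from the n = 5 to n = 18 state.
4.52012 eV

The energy levels of a hydrogen-like atom are E_n = -13.6057 Z² eV / n².

Energy at n = 5: E_5 = -13.6057 × 3² / 5² = -4.89805200 eV
Energy at n = 18: E_18 = -13.6057 × 3² / 18² = -0.37793611 eV

The excitation energy is the difference:
ΔE = E_18 - E_5
ΔE = -0.37793611 - (-4.89805200)
ΔE = 4.52012 eV

Since this is positive, energy must be absorbed (photon absorption).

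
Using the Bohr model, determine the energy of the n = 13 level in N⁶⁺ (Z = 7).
-3.94 eV

For hydrogen-like ions, the energy levels scale with Z²:
E_n = -13.6057 Z² / n² eV

For N⁶⁺ (Z = 7) at n = 13:
E_13 = -13.6057 × 7² / 13²
E_13 = -13.6057 × 49 / 169
E_13 = -666.6793 / 169
E_13 = -3.94 eV

The energy is 49 times more negative than hydrogen at the same n due to the stronger nuclear charge.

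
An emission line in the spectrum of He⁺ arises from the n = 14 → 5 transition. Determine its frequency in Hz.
4.59e+14 Hz

First, find the transition energy:
E_14 = -13.6057 × 2² / 14² = -0.277667 eV
E_5 = -13.6057 × 2² / 5² = -2.176912 eV
|ΔE| = |E_5 - E_14| = 1.899245 eV

Convert to Joules: E = 1.899245 eV × (1.602177 × 10⁻¹⁹ J/eV) = 3.0429e-19 J

Using E = hf:
f = E/h = 3.0429e-19 J / (6.62607 × 10⁻³⁴ J·s)
f = 4.59e+14 Hz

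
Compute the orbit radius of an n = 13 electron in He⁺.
4.4715 nm (or 44.7155 Å)

The Bohr radius formula is:
r_n = n² a₀ / Z

where a₀ = 0.0529177 nm is the Bohr radius.

For He⁺ (Z = 2) at n = 13:
r_13 = 13² × 0.0529177 nm / 2
r_13 = 169 × 0.0529177 nm / 2
r_13 = 8.94309 nm / 2
r_13 = 4.4715 nm

The electron orbits at approximately 4.4715 nm from the nucleus.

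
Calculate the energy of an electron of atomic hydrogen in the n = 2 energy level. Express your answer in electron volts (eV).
-3.4014 eV

The energy levels of a hydrogen-like atom are given by:
E_n = -13.6057 eV / n²

For n = 2:
E_2 = -13.6057 eV / 2²
E_2 = -13.6057 eV / 4
E_2 = -3.4014 eV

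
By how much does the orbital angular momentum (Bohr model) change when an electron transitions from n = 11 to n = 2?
9.4911e-34 J·s (or 9ℏ)

In the Bohr model, L_n = nℏ where ℏ = 1.054572e-34 J·s.

L_11 = 11ℏ = 1.160029e-33 J·s
L_2 = 2ℏ = 2.109144e-34 J·s

ΔL = L_11 - L_2 = (11 - 2)ℏ = 9ℏ
ΔL = 9 × 1.054572e-34 J·s = 9.4911e-34 J·s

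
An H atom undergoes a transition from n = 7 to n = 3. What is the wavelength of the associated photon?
1004.67 nm

First, find the transition energy using E_n = -13.6057 / n² eV:
E_7 = -13.6057 / 7² = -0.2776673 eV
E_3 = -13.6057 / 3² = -1.5117444 eV

Photon energy: |ΔE| = |E_3 - E_7| = 1.2340771 eV

Convert to wavelength using E = hc/λ with hc = 1239.84 eV·nm:
λ = hc/E = 1239.84 eV·nm / 1.2340771 eV
λ = 1004.67 nm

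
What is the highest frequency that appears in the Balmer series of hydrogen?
8.22e+14 Hz

The series limit corresponds to the transition from n = ∞ to n = 2.
This is the highest energy (shortest wavelength) transition in the Balmer series.

E_∞ = 0 eV
E_2 = -13.6057 / 2² = -3.40142500 eV

Energy at series limit:
ΔE = E_∞ - E_2 = 0 - (-3.40142500) = 3.40142500 eV
E = 3.40142500 eV × (1.602177 × 10⁻¹⁹ J/eV) = 5.4497e-19 J
f = E/h = 5.4497e-19 J / (6.62607 × 10⁻³⁴ J·s) = 8.22e+14 Hz

This energy equals the ionization energy from the n = 2 state of hydrogen.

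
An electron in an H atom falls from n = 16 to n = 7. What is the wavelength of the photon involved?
5522.18 nm

First, find the transition energy using E_n = -13.6057 / n² eV:
E_16 = -13.6057 / 16² = -0.05314727 eV
E_7 = -13.6057 / 7² = -0.27766735 eV

Photon energy: |ΔE| = |E_7 - E_16| = 0.22452008 eV

Convert to wavelength using E = hc/λ with hc = 1239.84 eV·nm:
λ = hc/E = 1239.84 eV·nm / 0.22452008 eV
λ = 5522.18 nm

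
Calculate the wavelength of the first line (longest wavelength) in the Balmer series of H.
656.1109 nm

The longest wavelength corresponds to the smallest energy transition in the series.
The Balmer series has all transitions ending at n_f = 2.

For H, the first line (α-line) is the jump from n = 3 to n = 2:
E_3 = -13.6057 / 3² = -1.51174444 eV
E_2 = -13.6057 / 2² = -3.40142500 eV
ΔE = E_3 - E_2 = 1.88968056 eV

λ = hc/E = 1239.84 eV·nm / 1.88968056 eV
λ = 656.1109 nm

This is the α-line of the Balmer series in H.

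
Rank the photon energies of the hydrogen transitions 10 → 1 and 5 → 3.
10 → 1

Calculate the energy for each transition:

Transition 10 → 1:
ΔE₁ = |E_1 - E_10| = |-13.6057/1² - (-13.6057/10²)|
ΔE₁ = |-13.6057000000 - (-0.1360570000)| = 13.4696430 eV

Transition 5 → 3:
ΔE₂ = |E_3 - E_5| = |-13.6057/3² - (-13.6057/5²)|
ΔE₂ = |-1.5117444444 - (-0.5442280000)| = 0.9675164 eV

Since 13.4696430 eV > 0.9675164 eV, the transition 10 → 1 emits the more energetic photon.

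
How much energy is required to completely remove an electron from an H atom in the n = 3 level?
1.511744 eV

The ionization energy is the energy needed to remove the electron completely (n → ∞).

For hydrogen, E_n = -13.6057 eV / n².

At n = 3: E_3 = -13.6057 / 3² = -1.511744444 eV
At n = ∞: E_∞ = 0 eV

Ionization energy = E_∞ - E_3 = 0 - (-1.511744444) = 1.511744444 eV
Ionization energy ≈ 1.511744 eV

This is also called the binding energy of the electron in state n = 3.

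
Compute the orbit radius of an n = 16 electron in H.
13.5469 nm (or 135.4693 Å)

The Bohr radius formula is:
r_n = n² a₀ / Z

where a₀ = 0.0529177 nm is the Bohr radius.

For H (Z = 1) at n = 16:
r_16 = 16² × 0.0529177 nm / 1
r_16 = 256 × 0.0529177 nm / 1
r_16 = 13.54693 nm / 1
r_16 = 13.5469 nm

The electron orbits at approximately 13.5469 nm from the nucleus.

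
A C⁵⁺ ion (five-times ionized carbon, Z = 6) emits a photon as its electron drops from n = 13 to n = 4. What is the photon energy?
27.7146 eV

The energy levels are E_n = -13.6057 Z² eV / n².

Energy at n = 13: E_13 = -13.6057 × 6² / 13² = -2.8982556 eV
Energy at n = 4: E_4 = -13.6057 × 6² / 4² = -30.6128250 eV

For emission (electron falling to lower state), the photon energy is:
E_photon = E_13 - E_4 = |-2.8982556 - (-30.6128250)|
E_photon = 27.7146 eV

This energy is carried away by the emitted photon.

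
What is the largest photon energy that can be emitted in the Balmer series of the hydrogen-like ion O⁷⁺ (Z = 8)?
217.69120 eV

The series limit corresponds to the transition from n = ∞ to n = 2.
This is the highest energy (shortest wavelength) transition in the Balmer series.

E_∞ = 0 eV
E_2 = -13.6057 × 8² / 2² = -217.69120 eV

Energy at series limit:
ΔE = E_∞ - E_2 = 0 - (-217.69120) = 217.69120 eV

This energy equals the ionization energy from the n = 2 state of O⁷⁺.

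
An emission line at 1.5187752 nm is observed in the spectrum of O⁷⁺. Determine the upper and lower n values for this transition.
n = 4 → n = 1

First, find the photon energy from the wavelength (hc = 1239.84 eV·nm):
E = hc/λ = 1239.84 eV·nm / 1.5187752 nm = 816.34201 eV

The energy levels of O⁷⁺ satisfy E_n = -13.6057 × 8² / n² eV, so an emission n_i → n_f releases
ΔE = 13.6057 × 8² × (1/n_f² − 1/n_i²) eV.

Setting ΔE equal to the photon energy:
1/n_f² − 1/n_i² = 816.34201 / (13.6057 × 8²) = 0.93750001

Since 1/n_i² must be positive, we need 1/n_f² > 0.93750001, i.e. n_f ≤ 1. For each allowed n_f, solve n_i = (1/n_f² − 0.93750001)^(−1/2) and check whether it is a whole number:
  n_f = 1: 1/n_i² = 1.00000000 − 0.93750001 = 0.06249999 → n_i = 4.000  → integer, n_i = 4 ✓

Only n_f = 1 gives an integer upper level, n_i = 4.

The transition is from n = 4 to n = 1 (emission).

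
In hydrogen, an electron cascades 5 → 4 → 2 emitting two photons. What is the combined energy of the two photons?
2.857197 eV

The energy levels of hydrogen are E_n = -13.6057 / n² eV.

First transition (5 → 4):
ΔE₁ = |E_4 - E_5|
ΔE₁ = |-0.850356250000 - (-0.544228000000)| = 0.306128250 eV

Second transition (4 → 2):
ΔE₂ = |E_2 - E_4|
ΔE₂ = |-3.401425000000 - (-0.850356250000)| = 2.551068750 eV

Total energy released:
E_total = ΔE₁ + ΔE₂ = 0.306128250 + 2.551068750 = 2.857197 eV

Note: This equals the direct transition 5 → 2: 2.857197 eV ✓
Energy is conserved regardless of the path taken.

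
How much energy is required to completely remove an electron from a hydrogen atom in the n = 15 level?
0.06 eV

The ionization energy is the energy needed to remove the electron completely (n → ∞).

For hydrogen, E_n = -13.6057 eV / n².

At n = 15: E_15 = -13.6057 / 15² = -0.06047 eV
At n = ∞: E_∞ = 0 eV

Ionization energy = E_∞ - E_15 = 0 - (-0.06047) = 0.06047 eV
Ionization energy ≈ 0.06 eV

This is also called the binding energy of the electron in state n = 15.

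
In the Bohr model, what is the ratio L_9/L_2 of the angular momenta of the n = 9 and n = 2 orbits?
4.5000

In the Bohr model, L_n = nℏ, so the ratio is purely the ratio of quantum numbers:

L_9/L_2 = 9ℏ / 2ℏ = 9/2 = 4.5000

The angular momentum scales linearly with n.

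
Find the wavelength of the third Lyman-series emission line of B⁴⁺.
3.8881 nm

The lines of a series are numbered from the longest wavelength (smallest ΔE) outward; the third line is the transition from n = n_f + 3 to n_f.
The Lyman series has all transitions ending at n_f = 1.

For B⁴⁺ (Z = 5), the third line (γ-line) is the jump from n = 4 to n = 1:
E_4 = -13.6057 × 5² / 4² = -21.258906 eV
E_1 = -13.6057 × 5² / 1² = -340.142500 eV
ΔE = E_4 - E_1 = 318.883594 eV

λ = hc/E = 1239.84 eV·nm / 318.883594 eV
λ = 3.8881 nm

This is the γ-line of the Lyman series in B⁴⁺.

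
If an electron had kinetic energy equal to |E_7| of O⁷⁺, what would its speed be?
2.50022e+06 m/s (or 0.83398% of c)

The binding energy at n = 7 for O⁷⁺ is:
E_7 = -13.6057 × 8²/7² = -17.7707102 eV
|E_7| = 17.7707102 eV

Convert to Joules:
KE = 17.7707102 eV × (1.602177 × 10⁻¹⁹ J/eV) = 2.8471823e-18 J

Using KE = ½mv²:
v = √(2·KE/m_e)
v = √(2 × 2.8471823e-18 J / 9.10938 × 10⁻³¹ kg)
v = 2.50022e+06 m/s

This is approximately 0.83398% the speed of light.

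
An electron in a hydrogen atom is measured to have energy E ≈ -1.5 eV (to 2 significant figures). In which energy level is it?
n = 3

The exact energy levels follow E_n = -13.6057 eV / n².

The measured value (-1.5 eV) is reported to only 2 significant figures, so we must test candidate n values and see which one matches to that precision.

Candidate energies:
  n = 1:  E = -13.6057/1² = -13.60570 eV
  n = 2:  E = -13.6057/2² = -3.40143 eV
  n = 3:  E = -13.6057/3² = -1.51174 eV  ← matches
  n = 4:  E = -13.6057/4² = -0.85036 eV
  n = 5:  E = -13.6057/5² = -0.54423 eV

Checking against the measurement of -1.5 eV (2 sig figs), only n = 3 agrees:
E_3 = -1.51174 eV, which rounds to -1.5 eV ✓

Therefore n = 3.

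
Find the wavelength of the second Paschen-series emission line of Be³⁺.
80.091662 nm

The lines of a series are numbered from the longest wavelength (smallest ΔE) outward; the second line is the transition from n = n_f + 2 to n_f.
The Paschen series has all transitions ending at n_f = 3.

For Be³⁺ (Z = 4), the second line (β-line) is the jump from n = 5 to n = 3:
E_5 = -13.6057 × 4² / 5² = -8.70764800 eV
E_3 = -13.6057 × 4² / 3² = -24.18791111 eV
ΔE = E_5 - E_3 = 15.48026311 eV

λ = hc/E = 1239.84 eV·nm / 15.48026311 eV
λ = 80.091662 nm

This is the β-line of the Paschen series in Be³⁺.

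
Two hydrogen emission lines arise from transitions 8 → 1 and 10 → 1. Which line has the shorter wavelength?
10 → 1

Calculate the energy for each transition:

Transition 8 → 1:
ΔE₁ = |E_1 - E_8| = |-13.6057/1² - (-13.6057/8²)|
ΔE₁ = |-13.605700000 - (-0.212589063)| = 13.393111 eV

Transition 10 → 1:
ΔE₂ = |E_1 - E_10| = |-13.6057/1² - (-13.6057/10²)|
ΔE₂ = |-13.605700000 - (-0.136057000)| = 13.469643 eV

Since 13.469643 eV > 13.393111 eV, the transition 10 → 1 emits the more energetic photon.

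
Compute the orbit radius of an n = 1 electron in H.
0.052918 nm (or 0.529177 Å)

The Bohr radius formula is:
r_n = n² a₀ / Z

where a₀ = 0.052917721 nm is the Bohr radius.

For H (Z = 1) at n = 1:
r_1 = 1² × 0.052917721 nm / 1
r_1 = 1 × 0.052917721 nm / 1
r_1 = 0.0529177 nm / 1
r_1 = 0.052918 nm

The electron orbits at approximately 0.052918 nm from the nucleus.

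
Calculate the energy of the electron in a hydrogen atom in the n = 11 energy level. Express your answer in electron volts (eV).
-0.112 eV

The energy levels of a hydrogen-like atom are given by:
E_n = -13.6057 eV / n²

For n = 11:
E_11 = -13.6057 eV / 11²
E_11 = -13.6057 eV / 121
E_11 = -0.112 eV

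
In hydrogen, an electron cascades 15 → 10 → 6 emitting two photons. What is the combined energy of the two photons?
0.31747 eV

The energy levels of hydrogen are E_n = -13.6057 / n² eV.

First transition (15 → 10):
ΔE₁ = |E_10 - E_15|
ΔE₁ = |-0.13605700000 - (-0.06046977778)| = 0.07558722 eV

Second transition (10 → 6):
ΔE₂ = |E_6 - E_10|
ΔE₂ = |-0.37793611111 - (-0.13605700000)| = 0.24187911 eV

Total energy released:
E_total = ΔE₁ + ΔE₂ = 0.07558722 + 0.24187911 = 0.31747 eV

Note: This equals the direct transition 15 → 6: 0.31747 eV ✓
Energy is conserved regardless of the path taken.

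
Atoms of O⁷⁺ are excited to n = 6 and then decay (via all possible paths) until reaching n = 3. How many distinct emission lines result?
6

The electron can occupy levels n = 3, 4, ..., 6 during de-excitation — that is m = 6 - 3 + 1 = 4 distinct levels.

The number of distinct spectral lines equals the number of ways to choose 2 of these m levels (each pair gives one possible emission transition):

Number of lines = m(m-1)/2 = 4×3/2 = 6

These correspond to all possible transitions between the 4 levels:
6 → 5, 6 → 4, 6 → 3, 5 → 4, 5 → 3, 4 → 3

Each transition produces a photon with a unique energy (and thus wavelength). This count does not depend on Z.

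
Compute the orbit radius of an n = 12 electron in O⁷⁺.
0.9525 nm (or 9.5252 Å)

The Bohr radius formula is:
r_n = n² a₀ / Z

where a₀ = 0.0529177 nm is the Bohr radius.

For O⁷⁺ (Z = 8) at n = 12:
r_12 = 12² × 0.0529177 nm / 8
r_12 = 144 × 0.0529177 nm / 8
r_12 = 7.62015 nm / 8
r_12 = 0.9525 nm

The electron orbits at approximately 0.9525 nm from the nucleus.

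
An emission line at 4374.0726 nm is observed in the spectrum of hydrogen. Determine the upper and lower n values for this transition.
n = 12 → n = 6

First, find the photon energy from the wavelength (hc = 1239.84 eV·nm):
E = hc/λ = 1239.84 eV·nm / 4374.0726 nm = 0.28345209 eV

The energy levels of hydrogen satisfy E_n = -13.6057 / n² eV, so an emission n_i → n_f releases
ΔE = 13.6057 × (1/n_f² − 1/n_i²) eV.

Setting ΔE equal to the photon energy:
1/n_f² − 1/n_i² = 0.28345209 / 13.6057 = 0.020833334

Since 1/n_i² must be positive, we need 1/n_f² > 0.020833334, i.e. n_f ≤ 6. For each allowed n_f, solve n_i = (1/n_f² − 0.020833334)^(−1/2) and check whether it is a whole number:
  n_f = 1: 1/n_i² = 1.000000000 − 0.020833334 = 0.979166666 → n_i = 1.011  (not an integer) ✗
  n_f = 2: 1/n_i² = 0.250000000 − 0.020833334 = 0.229166666 → n_i = 2.089  (not an integer) ✗
  n_f = 3: 1/n_i² = 0.111111111 − 0.020833334 = 0.090277777 → n_i = 3.328  (not an integer) ✗
  n_f = 4: 1/n_i² = 0.062500000 − 0.020833334 = 0.041666666 → n_i = 4.899  (not an integer) ✗
  n_f = 5: 1/n_i² = 0.040000000 − 0.020833334 = 0.019166666 → n_i = 7.223  (not an integer) ✗
  n_f = 6: 1/n_i² = 0.027777778 − 0.020833334 = 0.006944444 → n_i = 12.000  → integer, n_i = 12 ✓

Only n_f = 6 gives an integer upper level, n_i = 12.

The transition is from n = 12 to n = 6 (emission).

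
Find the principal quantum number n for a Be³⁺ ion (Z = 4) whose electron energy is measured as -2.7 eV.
n = 9

The exact energy levels follow E_n = -13.6057 Z² / n² eV with Z = 4.

The measured value (-2.7 eV) is reported to only 2 significant figures, so we must test candidate n values and see which one matches to that precision.

Candidate energies:
  n = 7:  E = -13.6057 × 4² / 7² = -4.44268 eV
  n = 8:  E = -13.6057 × 4² / 8² = -3.40143 eV
  n = 9:  E = -13.6057 × 4² / 9² = -2.68755 eV  ← matches
  n = 10:  E = -13.6057 × 4² / 10² = -2.17691 eV
  n = 11:  E = -13.6057 × 4² / 11² = -1.79910 eV

Checking against the measurement of -2.7 eV (2 sig figs), only n = 9 agrees:
E_9 = -2.68755 eV, which rounds to -2.7 eV ✓

Therefore n = 9.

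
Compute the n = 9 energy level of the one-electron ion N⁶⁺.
-8.2306 eV

For hydrogen-like ions, the energy levels scale with Z²:
E_n = -13.6057 Z² / n² eV

For N⁶⁺ (Z = 7) at n = 9:
E_9 = -13.6057 × 7² / 9²
E_9 = -13.6057 × 49 / 81
E_9 = -666.6793 / 81
E_9 = -8.2306 eV

The energy is 49 times more negative than hydrogen at the same n due to the stronger nuclear charge.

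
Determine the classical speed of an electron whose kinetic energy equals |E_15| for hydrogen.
1.45846e+05 m/s (or 0.05% of c)

The binding energy at n = 15 for hydrogen is:
E_15 = -13.6057/15² = -0.0604697778 eV
|E_15| = 0.0604697778 eV

Convert to Joules:
KE = 0.0604697778 eV × (1.602177 × 10⁻¹⁹ J/eV) = 9.6883287e-21 J

Using KE = ½mv²:
v = √(2·KE/m_e)
v = √(2 × 9.6883287e-21 J / 9.10938 × 10⁻³¹ kg)
v = 1.45846e+05 m/s

This is approximately 0.05% the speed of light.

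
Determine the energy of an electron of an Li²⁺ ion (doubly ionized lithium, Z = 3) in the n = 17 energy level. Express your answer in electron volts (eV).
-0.4237 eV

The energy levels of a hydrogen-like atom are given by:
E_n = -13.6057 Z² / n² eV  (with Z = 3 for Li²⁺)

For n = 17:
E_17 = -13.6057 × 3² / 17²
E_17 = -13.6057 × 9 / 289
E_17 = -0.4237 eV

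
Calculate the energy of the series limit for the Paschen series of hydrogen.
1.511744 eV

The series limit corresponds to the transition from n = ∞ to n = 3.
This is the highest energy (shortest wavelength) transition in the Paschen series.

E_∞ = 0 eV
E_3 = -13.6057 / 3² = -1.511744 eV

Energy at series limit:
ΔE = E_∞ - E_3 = 0 - (-1.511744) = 1.511744 eV

This energy equals the ionization energy from the n = 3 state of hydrogen.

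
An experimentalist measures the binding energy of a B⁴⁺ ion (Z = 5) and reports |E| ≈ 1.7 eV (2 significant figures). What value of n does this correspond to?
n = 14

The exact energy levels follow E_n = -13.6057 Z² / n² eV with Z = 5.

The measured value (-1.7 eV) is reported to only 2 significant figures, so we must test candidate n values and see which one matches to that precision.

Candidate energies:
  n = 12:  E = -13.6057 × 5² / 12² = -2.36210 eV
  n = 13:  E = -13.6057 × 5² / 13² = -2.01268 eV
  n = 14:  E = -13.6057 × 5² / 14² = -1.73542 eV  ← matches
  n = 15:  E = -13.6057 × 5² / 15² = -1.51174 eV
  n = 16:  E = -13.6057 × 5² / 16² = -1.32868 eV

Checking against the measurement of -1.7 eV (2 sig figs), only n = 14 agrees:
E_14 = -1.73542 eV, which rounds to -1.7 eV ✓

Therefore n = 14.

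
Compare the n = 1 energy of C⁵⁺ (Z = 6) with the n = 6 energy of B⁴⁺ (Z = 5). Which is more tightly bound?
C⁵⁺ at n = 1 (E = -489.805200 eV)

Using E_n = -13.6057 Z² / n² eV:

C⁵⁺ (Z = 6) at n = 1:
E = -13.6057 × 6² / 1² = -13.6057 × 36 / 1 = -489.805200000 eV

B⁴⁺ (Z = 5) at n = 6:
E = -13.6057 × 5² / 6² = -13.6057 × 25 / 36 = -9.448402778 eV

Since -489.805200000 eV < -9.448402778 eV,
C⁵⁺ at n = 1 is more tightly bound (requires more energy to ionize).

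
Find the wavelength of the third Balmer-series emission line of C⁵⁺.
12.0538 nm

The lines of a series are numbered from the longest wavelength (smallest ΔE) outward; the third line is the transition from n = n_f + 3 to n_f.
The Balmer series has all transitions ending at n_f = 2.

For C⁵⁺ (Z = 6), the third line (γ-line) is the jump from n = 5 to n = 2:
E_5 = -13.6057 × 6² / 5² = -19.592208 eV
E_2 = -13.6057 × 6² / 2² = -122.451300 eV
ΔE = E_5 - E_2 = 102.859092 eV

λ = hc/E = 1239.84 eV·nm / 102.859092 eV
λ = 12.0538 nm

This is the γ-line of the Balmer series in C⁵⁺.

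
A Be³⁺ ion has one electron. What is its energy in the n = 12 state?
-1.51174 eV

For hydrogen-like ions, the energy levels scale with Z²:
E_n = -13.6057 Z² / n² eV

For Be³⁺ (Z = 4) at n = 12:
E_12 = -13.6057 × 4² / 12²
E_12 = -13.6057 × 16 / 144
E_12 = -217.6912 / 144
E_12 = -1.51174 eV

The energy is 16 times more negative than hydrogen at the same n due to the stronger nuclear charge.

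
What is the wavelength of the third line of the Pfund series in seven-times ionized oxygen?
58.41443 nm

The lines of a series are numbered from the longest wavelength (smallest ΔE) outward; the third line is the transition from n = n_f + 3 to n_f.
The Pfund series has all transitions ending at n_f = 5.

For O⁷⁺ (Z = 8), the third line (γ-line) is the jump from n = 8 to n = 5:
E_8 = -13.6057 × 8² / 8² = -13.6057000 eV
E_5 = -13.6057 × 8² / 5² = -34.8305920 eV
ΔE = E_8 - E_5 = 21.2248920 eV

λ = hc/E = 1239.84 eV·nm / 21.2248920 eV
λ = 58.41443 nm

This is the γ-line of the Pfund series in O⁷⁺.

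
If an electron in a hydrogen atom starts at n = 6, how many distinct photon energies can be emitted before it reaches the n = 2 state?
10

The electron can occupy levels n = 2, 3, ..., 6 during de-excitation — that is m = 6 - 2 + 1 = 5 distinct levels.

The number of distinct spectral lines equals the number of ways to choose 2 of these m levels (each pair gives one possible emission transition):

Number of lines = m(m-1)/2 = 5×4/2 = 10

These correspond to all possible transitions between the 5 levels:
6 → 5, 6 → 4, 6 → 3, 6 → 2, 5 → 4, 5 → 3, 5 → 2, 4 → 3...

Each transition produces a photon with a unique energy (and thus wavelength). This count does not depend on Z.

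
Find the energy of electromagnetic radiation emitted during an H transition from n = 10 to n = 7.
0.14161 eV

The energy levels are E_n = -13.6057 eV / n².

Energy at n = 10: E_10 = -13.6057 / 10² = -0.13605700 eV
Energy at n = 7: E_7 = -13.6057 / 7² = -0.27766735 eV

For emission (electron falling to lower state), the photon energy is:
E_photon = E_10 - E_7 = |-0.13605700 - (-0.27766735)|
E_photon = 0.14161 eV

This energy is carried away by the emitted photon.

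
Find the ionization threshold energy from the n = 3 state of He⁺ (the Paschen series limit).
6.046978 eV

The series limit corresponds to the transition from n = ∞ to n = 3.
This is the highest energy (shortest wavelength) transition in the Paschen series.

E_∞ = 0 eV
E_3 = -13.6057 × 2² / 3² = -6.046978 eV

Energy at series limit:
ΔE = E_∞ - E_3 = 0 - (-6.046978) = 6.046978 eV

This energy equals the ionization energy from the n = 3 state of He⁺.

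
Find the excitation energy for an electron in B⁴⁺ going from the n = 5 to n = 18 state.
12.5559 eV

The energy levels of a hydrogen-like atom are E_n = -13.6057 Z² eV / n².

Energy at n = 5: E_5 = -13.6057 × 5² / 5² = -13.6057000 eV
Energy at n = 18: E_18 = -13.6057 × 5² / 18² = -1.0498225 eV

The excitation energy is the difference:
ΔE = E_18 - E_5
ΔE = -1.0498225 - (-13.6057000)
ΔE = 12.5559 eV

Since this is positive, energy must be absorbed (photon absorption).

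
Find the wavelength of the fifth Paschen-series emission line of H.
954.34 nm

The lines of a series are numbered from the longest wavelength (smallest ΔE) outward; the fifth line is the transition from n = n_f + 5 to n_f.
The Paschen series has all transitions ending at n_f = 3.

For H, the fifth line (ε-line) is the jump from n = 8 to n = 3:
E_8 = -13.6057 / 8² = -0.212589 eV
E_3 = -13.6057 / 3² = -1.511744 eV
ΔE = E_8 - E_3 = 1.299155 eV

λ = hc/E = 1239.84 eV·nm / 1.299155 eV
λ = 954.34 nm

This is the ε-line of the Paschen series in H.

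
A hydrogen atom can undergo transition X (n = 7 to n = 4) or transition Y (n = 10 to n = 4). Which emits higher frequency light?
10 → 4

Calculate the energy for each transition:

Transition 7 → 4:
ΔE₁ = |E_4 - E_7| = |-13.6057/4² - (-13.6057/7²)|
ΔE₁ = |-0.85035625000 - (-0.27766734694)| = 0.57268890 eV

Transition 10 → 4:
ΔE₂ = |E_4 - E_10| = |-13.6057/4² - (-13.6057/10²)|
ΔE₂ = |-0.85035625000 - (-0.13605700000)| = 0.71429925 eV

Since 0.71429925 eV > 0.57268890 eV, the transition 10 → 4 emits the more energetic photon.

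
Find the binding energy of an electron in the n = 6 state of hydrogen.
0.37794 eV

The ionization energy is the energy needed to remove the electron completely (n → ∞).

For hydrogen, E_n = -13.6057 eV / n².

At n = 6: E_6 = -13.6057 / 6² = -0.37793611 eV
At n = ∞: E_∞ = 0 eV

Ionization energy = E_∞ - E_6 = 0 - (-0.37793611) = 0.37793611 eV
Ionization energy ≈ 0.37794 eV

This is also called the binding energy of the electron in state n = 6.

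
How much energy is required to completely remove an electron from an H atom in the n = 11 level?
0.112 eV

The ionization energy is the energy needed to remove the electron completely (n → ∞).

For hydrogen, E_n = -13.6057 eV / n².

At n = 11: E_11 = -13.6057 / 11² = -0.112444 eV
At n = ∞: E_∞ = 0 eV

Ionization energy = E_∞ - E_11 = 0 - (-0.112444) = 0.112444 eV
Ionization energy ≈ 0.112 eV

This is also called the binding energy of the electron in state n = 11.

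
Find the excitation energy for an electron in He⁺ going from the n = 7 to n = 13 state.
0.788641 eV

The energy levels of a hydrogen-like atom are E_n = -13.6057 Z² eV / n².

Energy at n = 7: E_7 = -13.6057 × 2² / 7² = -1.110669388 eV
Energy at n = 13: E_13 = -13.6057 × 2² / 13² = -0.322028402 eV

The excitation energy is the difference:
ΔE = E_13 - E_7
ΔE = -0.322028402 - (-1.110669388)
ΔE = 0.788641 eV

Since this is positive, energy must be absorbed (photon absorption).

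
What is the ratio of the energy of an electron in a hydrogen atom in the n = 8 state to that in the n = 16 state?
4.00

Using E_n = -13.6057 Z² / n² eV with Z = 1:

E_8 = -13.6057 / 8² = -13.6057 / 64 = -0.21258906 eV
E_16 = -13.6057 / 16² = -13.6057 / 256 = -0.05314727 eV

The ratio is:
E_8/E_16 = (-0.21258906) / (-0.05314727)
E_8/E_16 = (-13.6057/64) / (-13.6057/256)
E_8/E_16 = 256/64
E_8/E_16 = 4.00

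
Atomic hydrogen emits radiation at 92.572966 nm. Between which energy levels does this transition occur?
n = 8 → n = 1

First, find the photon energy from the wavelength (hc = 1239.84 eV·nm):
E = hc/λ = 1239.84 eV·nm / 92.572966 nm = 13.393111 eV

The energy levels of hydrogen satisfy E_n = -13.6057 / n² eV, so an emission n_i → n_f releases
ΔE = 13.6057 × (1/n_f² − 1/n_i²) eV.

Setting ΔE equal to the photon energy:
1/n_f² − 1/n_i² = 13.393111 / 13.6057 = 0.98437500

Since 1/n_i² must be positive, we need 1/n_f² > 0.98437500, i.e. n_f ≤ 1. For each allowed n_f, solve n_i = (1/n_f² − 0.98437500)^(−1/2) and check whether it is a whole number:
  n_f = 1: 1/n_i² = 1.00000000 − 0.98437500 = 0.01562500 → n_i = 8.000  → integer, n_i = 8 ✓

Only n_f = 1 gives an integer upper level, n_i = 8.

The transition is from n = 8 to n = 1 (emission).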